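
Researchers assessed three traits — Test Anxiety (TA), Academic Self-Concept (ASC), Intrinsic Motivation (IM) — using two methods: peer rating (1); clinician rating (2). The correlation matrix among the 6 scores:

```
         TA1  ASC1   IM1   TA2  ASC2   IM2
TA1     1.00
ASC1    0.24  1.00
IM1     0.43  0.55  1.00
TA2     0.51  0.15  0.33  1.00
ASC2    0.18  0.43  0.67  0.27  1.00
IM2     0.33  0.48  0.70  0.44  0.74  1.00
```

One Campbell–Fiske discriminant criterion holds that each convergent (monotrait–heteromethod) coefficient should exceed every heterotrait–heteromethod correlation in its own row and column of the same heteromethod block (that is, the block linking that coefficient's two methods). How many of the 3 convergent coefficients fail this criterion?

1

Each convergent coefficient versus the relevant comparison correlations:
TA (methods 1·2): 0.51 vs {0.18, 0.15, 0.33, 0.33} → pass.
ASC (methods 1·2): 0.43 vs {0.15, 0.18, 0.48, 0.67} → fail.
IM (methods 1·2): 0.70 vs {0.33, 0.33, 0.67, 0.48} → pass.
1 of 3 fail.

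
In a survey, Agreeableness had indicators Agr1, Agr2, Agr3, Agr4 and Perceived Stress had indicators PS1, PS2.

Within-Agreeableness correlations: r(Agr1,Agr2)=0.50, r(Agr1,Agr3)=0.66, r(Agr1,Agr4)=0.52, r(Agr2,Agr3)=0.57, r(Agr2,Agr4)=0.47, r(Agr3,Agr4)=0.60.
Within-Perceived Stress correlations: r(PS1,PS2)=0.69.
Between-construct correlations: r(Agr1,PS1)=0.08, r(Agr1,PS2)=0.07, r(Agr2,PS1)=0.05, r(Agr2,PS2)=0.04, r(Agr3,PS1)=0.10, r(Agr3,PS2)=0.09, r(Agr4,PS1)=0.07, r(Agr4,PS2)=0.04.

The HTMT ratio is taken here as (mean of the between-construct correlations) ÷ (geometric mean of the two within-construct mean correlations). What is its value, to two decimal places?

Mean between = 0.54/8 = 0.0675.
Mean within-Agr = 3.32/6 = 0.5533; mean within-PS = 0.69/1 = 0.6900.
Geometric mean = √(0.5533 × 0.6900) = 0.6179.
HTMT = 0.0675 / 0.6179 = 0.11.

0.11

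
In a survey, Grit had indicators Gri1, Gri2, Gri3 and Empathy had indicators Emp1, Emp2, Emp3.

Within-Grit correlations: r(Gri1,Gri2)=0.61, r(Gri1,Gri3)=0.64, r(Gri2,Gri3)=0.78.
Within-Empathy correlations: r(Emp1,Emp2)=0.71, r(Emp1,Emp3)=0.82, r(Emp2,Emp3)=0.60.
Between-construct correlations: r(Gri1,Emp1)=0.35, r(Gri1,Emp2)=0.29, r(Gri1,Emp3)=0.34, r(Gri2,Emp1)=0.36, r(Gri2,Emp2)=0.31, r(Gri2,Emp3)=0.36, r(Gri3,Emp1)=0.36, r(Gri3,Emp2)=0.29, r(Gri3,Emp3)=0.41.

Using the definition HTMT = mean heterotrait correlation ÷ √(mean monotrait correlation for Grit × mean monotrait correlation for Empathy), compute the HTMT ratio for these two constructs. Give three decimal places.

0.492

Mean between = 3.07/9 = 0.3411.
Mean within-Gri = 2.03/3 = 0.6767; mean within-Emp = 2.13/3 = 0.7100.
Geometric mean = √(0.6767 × 0.7100) = 0.6932.
HTMT = 0.3411 / 0.6932 = 0.492.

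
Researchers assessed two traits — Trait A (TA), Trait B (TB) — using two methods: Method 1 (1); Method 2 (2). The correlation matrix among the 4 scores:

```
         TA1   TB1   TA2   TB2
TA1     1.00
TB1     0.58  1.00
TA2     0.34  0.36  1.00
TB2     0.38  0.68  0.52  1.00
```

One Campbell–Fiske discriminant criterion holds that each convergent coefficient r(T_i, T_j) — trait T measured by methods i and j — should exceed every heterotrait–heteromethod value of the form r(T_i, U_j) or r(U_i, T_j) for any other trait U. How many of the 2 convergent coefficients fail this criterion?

1

Checking each validity diagonal entry against its comparison values:
TA (methods 1·2): 0.34 vs {0.38, 0.36} → fail.
TB (methods 1·2): 0.68 vs {0.36, 0.38} → pass.
1 of 2 fail.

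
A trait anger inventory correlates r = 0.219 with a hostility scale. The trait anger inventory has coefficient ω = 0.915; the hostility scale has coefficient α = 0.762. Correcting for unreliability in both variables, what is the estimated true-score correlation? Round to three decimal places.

0.262

r_true = r_obs / √(r_xx · r_yy) = 0.219 / √(0.915 × 0.762) = 0.219 / √0.697230 = 0.219 / 0.8350 ≈ 0.262.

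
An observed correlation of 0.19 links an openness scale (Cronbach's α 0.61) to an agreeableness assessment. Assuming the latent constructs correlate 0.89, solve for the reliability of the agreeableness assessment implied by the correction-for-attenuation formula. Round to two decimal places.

r_true = r_obs / √(r_xx · r_yy) ⇒ 0.89 = 0.19 / √(0.61 · r_yy).
√(0.61 · r_yy) = 0.19 / 0.89 = 0.2135; 0.61 · r_yy = 0.0456; r_yy = 0.0456 / 0.61 ≈ 0.07.

0.07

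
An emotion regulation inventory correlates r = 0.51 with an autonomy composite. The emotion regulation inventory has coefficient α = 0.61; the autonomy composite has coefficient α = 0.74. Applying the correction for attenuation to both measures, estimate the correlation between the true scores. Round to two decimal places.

r_true = r_obs / √(r_xx · r_yy) = 0.51 / √(0.61 × 0.74) = 0.51 / √0.4514 = 0.51 / 0.6719 ≈ 0.76.

0.76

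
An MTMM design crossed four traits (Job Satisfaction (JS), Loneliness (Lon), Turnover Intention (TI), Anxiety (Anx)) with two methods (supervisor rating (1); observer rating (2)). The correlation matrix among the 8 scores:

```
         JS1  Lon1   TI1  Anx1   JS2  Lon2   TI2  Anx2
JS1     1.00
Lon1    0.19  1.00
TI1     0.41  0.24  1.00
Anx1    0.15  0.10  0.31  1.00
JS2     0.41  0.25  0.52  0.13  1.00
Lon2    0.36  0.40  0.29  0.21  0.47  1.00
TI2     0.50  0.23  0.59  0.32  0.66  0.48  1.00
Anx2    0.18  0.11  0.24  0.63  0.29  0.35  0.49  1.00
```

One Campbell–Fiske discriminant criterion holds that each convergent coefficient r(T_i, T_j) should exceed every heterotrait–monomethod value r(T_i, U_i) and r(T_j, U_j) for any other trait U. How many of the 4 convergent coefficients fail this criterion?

Convergent coefficients and their comparison sets:
JS (methods 1·2): 0.41 vs {0.19, 0.47, 0.41, 0.66, 0.15, 0.29} → fail.
Lon (methods 1·2): 0.40 vs {0.19, 0.47, 0.24, 0.48, 0.10, 0.35} → fail.
TI (methods 1·2): 0.59 vs {0.41, 0.66, 0.24, 0.48, 0.31, 0.49} → fail.
Anx (methods 1·2): 0.63 vs {0.15, 0.29, 0.10, 0.35, 0.31, 0.49} → pass.
3 of 4 fail.

3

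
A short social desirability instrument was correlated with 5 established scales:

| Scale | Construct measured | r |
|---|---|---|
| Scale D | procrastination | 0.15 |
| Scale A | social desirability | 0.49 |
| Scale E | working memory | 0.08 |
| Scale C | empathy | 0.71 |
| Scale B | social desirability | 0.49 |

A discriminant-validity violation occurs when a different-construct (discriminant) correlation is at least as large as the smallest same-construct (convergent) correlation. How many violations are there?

Convergent (same construct = social desirability): Scale A, Scale B.
Smallest convergent = 0.49. Discriminant values: 0.15, 0.08, 0.71; count ≥ 0.49 → 1.

1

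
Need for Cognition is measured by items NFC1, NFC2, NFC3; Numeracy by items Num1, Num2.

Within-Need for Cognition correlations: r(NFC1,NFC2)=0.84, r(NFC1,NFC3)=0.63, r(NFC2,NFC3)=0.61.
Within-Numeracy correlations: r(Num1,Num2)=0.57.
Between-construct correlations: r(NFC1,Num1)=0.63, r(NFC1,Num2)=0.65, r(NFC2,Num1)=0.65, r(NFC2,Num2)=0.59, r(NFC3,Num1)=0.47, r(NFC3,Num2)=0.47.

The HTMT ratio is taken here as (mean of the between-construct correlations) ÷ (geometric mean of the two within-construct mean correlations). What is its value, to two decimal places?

0.92

Between-construct mean = 3.46/6 = 0.5767.
Mean within-NFC = 2.08/3 = 0.6933; mean within-Num = 0.57/1 = 0.5700.
Geometric mean = √(0.6933 × 0.5700) = 0.6286.
HTMT = 0.5767 / 0.6286 = 0.92.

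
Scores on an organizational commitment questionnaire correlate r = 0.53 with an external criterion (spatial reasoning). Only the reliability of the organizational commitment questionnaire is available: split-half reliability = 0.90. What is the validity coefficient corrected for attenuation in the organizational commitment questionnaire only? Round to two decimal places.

Single correction: r_c = r_obs / √r_xx = 0.53 / √0.90 = 0.53 / 0.9487 ≈ 0.56.

0.56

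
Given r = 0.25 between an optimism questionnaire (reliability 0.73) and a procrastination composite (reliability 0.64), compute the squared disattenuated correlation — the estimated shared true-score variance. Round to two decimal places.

Disattenuated r = 0.25 / √(0.73 × 0.64) = 0.25 / 0.6835 = 0.3658.
Shared true-score variance = 0.3658² = 0.1338 ≈ 0.13.

0.13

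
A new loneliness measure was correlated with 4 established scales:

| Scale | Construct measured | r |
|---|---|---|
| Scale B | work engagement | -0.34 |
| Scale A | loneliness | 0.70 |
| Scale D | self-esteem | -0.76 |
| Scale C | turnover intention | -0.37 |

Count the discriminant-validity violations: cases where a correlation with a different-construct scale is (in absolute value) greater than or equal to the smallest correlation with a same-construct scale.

1

Convergent (same construct = loneliness): Scale A.
Smallest convergent = 0.70. Discriminant |r|: 0.34, 0.76, 0.37; count ≥ 0.70 → 1.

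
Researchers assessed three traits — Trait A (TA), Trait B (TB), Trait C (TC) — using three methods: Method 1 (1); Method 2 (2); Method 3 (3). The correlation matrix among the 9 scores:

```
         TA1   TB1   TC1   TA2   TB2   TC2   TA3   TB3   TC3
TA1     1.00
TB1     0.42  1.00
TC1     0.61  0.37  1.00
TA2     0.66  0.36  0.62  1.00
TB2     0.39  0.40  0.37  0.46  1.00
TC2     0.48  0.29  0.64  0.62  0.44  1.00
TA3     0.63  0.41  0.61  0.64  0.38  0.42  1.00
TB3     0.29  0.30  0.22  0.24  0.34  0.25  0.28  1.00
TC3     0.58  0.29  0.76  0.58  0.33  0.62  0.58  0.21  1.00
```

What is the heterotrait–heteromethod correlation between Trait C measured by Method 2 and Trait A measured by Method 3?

0.42

Different traits and methods: r(TC2, TA3) = 0.42.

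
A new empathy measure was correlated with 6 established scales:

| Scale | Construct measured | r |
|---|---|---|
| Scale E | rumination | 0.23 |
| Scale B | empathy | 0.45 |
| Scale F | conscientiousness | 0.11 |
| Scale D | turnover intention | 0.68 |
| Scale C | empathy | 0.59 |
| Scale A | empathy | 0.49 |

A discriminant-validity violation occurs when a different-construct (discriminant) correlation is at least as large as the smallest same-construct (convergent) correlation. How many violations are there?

1

Convergent (same construct = empathy): Scale B, Scale C, Scale A.
Smallest convergent = 0.45. Discriminant values: 0.23, 0.11, 0.68; count ≥ 0.45 → 1.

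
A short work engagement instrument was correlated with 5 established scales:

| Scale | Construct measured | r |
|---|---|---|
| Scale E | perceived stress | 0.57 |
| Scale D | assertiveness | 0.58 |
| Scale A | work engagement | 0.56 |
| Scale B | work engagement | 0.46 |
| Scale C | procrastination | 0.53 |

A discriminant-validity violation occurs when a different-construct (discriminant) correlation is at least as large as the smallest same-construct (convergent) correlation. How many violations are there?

Convergent (same construct = work engagement): Scale A, Scale B.
Smallest convergent = 0.46. Discriminant values: 0.57, 0.58, 0.53; count ≥ 0.46 → 3.

3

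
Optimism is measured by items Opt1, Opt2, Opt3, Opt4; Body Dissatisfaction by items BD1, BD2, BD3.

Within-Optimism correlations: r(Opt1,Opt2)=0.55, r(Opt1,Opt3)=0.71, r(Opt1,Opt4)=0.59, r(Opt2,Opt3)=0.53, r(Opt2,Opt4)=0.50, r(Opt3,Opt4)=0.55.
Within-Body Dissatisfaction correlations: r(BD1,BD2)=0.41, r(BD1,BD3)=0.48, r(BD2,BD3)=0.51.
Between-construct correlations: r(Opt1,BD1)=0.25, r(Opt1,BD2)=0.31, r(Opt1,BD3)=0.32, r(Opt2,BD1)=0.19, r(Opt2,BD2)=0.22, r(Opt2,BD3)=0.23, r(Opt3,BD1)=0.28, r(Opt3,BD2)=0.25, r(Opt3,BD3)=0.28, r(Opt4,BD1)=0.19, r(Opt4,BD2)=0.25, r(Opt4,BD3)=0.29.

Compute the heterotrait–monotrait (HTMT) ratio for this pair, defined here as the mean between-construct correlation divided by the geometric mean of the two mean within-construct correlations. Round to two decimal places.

Mean heterotrait r = 3.06/12 = 0.2550.
Mean within-Opt = 3.43/6 = 0.5717; mean within-BD = 1.40/3 = 0.4667.
Geometric mean = √(0.5717 × 0.4667) = 0.5165.
HTMT = 0.2550 / 0.5165 = 0.49.

0.49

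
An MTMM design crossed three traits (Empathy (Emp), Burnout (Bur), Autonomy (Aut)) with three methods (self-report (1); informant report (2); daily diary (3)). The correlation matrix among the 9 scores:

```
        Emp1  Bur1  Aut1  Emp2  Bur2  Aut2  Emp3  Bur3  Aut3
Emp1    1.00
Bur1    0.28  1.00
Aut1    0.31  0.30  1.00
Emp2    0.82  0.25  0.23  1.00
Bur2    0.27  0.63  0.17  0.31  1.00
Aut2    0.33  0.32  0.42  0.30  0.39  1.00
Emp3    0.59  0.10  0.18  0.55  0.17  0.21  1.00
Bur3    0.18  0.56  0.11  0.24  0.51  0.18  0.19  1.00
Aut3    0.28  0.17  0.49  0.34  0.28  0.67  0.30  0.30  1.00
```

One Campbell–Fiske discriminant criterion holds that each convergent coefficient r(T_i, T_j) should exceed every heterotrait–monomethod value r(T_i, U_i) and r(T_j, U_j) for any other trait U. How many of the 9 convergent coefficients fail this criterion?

Convergent coefficients and their comparison sets:
Emp (methods 1·2): 0.82 vs {0.28, 0.31, 0.31, 0.30} → pass.
Emp (methods 1·3): 0.59 vs {0.28, 0.19, 0.31, 0.30} → pass.
Emp (methods 2·3): 0.55 vs {0.31, 0.19, 0.30, 0.30} → pass.
Bur (methods 1·2): 0.63 vs {0.28, 0.31, 0.30, 0.39} → pass.
Bur (methods 1·3): 0.56 vs {0.28, 0.19, 0.30, 0.30} → pass.
Bur (methods 2·3): 0.51 vs {0.31, 0.19, 0.39, 0.30} → pass.
Aut (methods 1·2): 0.42 vs {0.31, 0.30, 0.30, 0.39} → pass.
Aut (methods 1·3): 0.49 vs {0.31, 0.30, 0.30, 0.30} → pass.
Aut (methods 2·3): 0.67 vs {0.30, 0.30, 0.39, 0.30} → pass.
0 of 9 fail.

0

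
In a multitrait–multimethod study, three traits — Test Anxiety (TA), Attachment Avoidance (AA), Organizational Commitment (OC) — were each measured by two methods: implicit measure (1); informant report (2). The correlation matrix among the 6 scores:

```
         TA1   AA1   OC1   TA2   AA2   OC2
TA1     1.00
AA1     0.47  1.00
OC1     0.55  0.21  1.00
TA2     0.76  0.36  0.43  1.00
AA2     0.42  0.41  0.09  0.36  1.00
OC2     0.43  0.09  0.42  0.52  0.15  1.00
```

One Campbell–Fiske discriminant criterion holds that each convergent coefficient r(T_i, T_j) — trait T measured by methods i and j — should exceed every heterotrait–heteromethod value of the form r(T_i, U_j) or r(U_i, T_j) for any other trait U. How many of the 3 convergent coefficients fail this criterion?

2

Convergent coefficients and their comparison sets:
TA (methods 1·2): 0.76 vs {0.42, 0.36, 0.43, 0.43} → pass.
AA (methods 1·2): 0.41 vs {0.36, 0.42, 0.09, 0.09} → fail.
OC (methods 1·2): 0.42 vs {0.43, 0.43, 0.09, 0.09} → fail.
2 of 3 fail.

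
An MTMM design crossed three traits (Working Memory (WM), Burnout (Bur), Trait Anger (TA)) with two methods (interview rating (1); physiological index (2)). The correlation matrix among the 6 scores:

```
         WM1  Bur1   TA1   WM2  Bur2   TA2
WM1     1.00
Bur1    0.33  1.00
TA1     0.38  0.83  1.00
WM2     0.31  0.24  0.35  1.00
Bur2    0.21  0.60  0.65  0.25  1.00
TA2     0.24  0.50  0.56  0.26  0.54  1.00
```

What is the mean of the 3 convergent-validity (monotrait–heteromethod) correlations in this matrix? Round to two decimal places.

0.49

Convergent values: 0.31, 0.60, 0.56; mean = 1.47/3 = 0.49.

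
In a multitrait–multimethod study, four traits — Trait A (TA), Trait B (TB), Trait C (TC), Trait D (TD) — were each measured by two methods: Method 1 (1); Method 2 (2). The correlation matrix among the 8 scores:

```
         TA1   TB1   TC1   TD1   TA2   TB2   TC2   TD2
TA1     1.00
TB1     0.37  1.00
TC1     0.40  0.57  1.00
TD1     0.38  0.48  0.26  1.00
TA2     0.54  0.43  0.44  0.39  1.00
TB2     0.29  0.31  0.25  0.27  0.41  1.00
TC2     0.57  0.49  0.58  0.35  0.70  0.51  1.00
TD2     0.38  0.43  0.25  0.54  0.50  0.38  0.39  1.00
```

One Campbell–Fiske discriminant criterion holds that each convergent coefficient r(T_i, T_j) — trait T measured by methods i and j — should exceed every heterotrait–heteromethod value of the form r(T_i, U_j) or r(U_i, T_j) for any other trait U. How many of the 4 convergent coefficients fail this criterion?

Checking each validity diagonal entry against its comparison values:
TA (methods 1·2): 0.54 vs {0.29, 0.43, 0.57, 0.44, 0.38, 0.39} → fail.
TB (methods 1·2): 0.31 vs {0.43, 0.29, 0.49, 0.25, 0.43, 0.27} → fail.
TC (methods 1·2): 0.58 vs {0.44, 0.57, 0.25, 0.49, 0.25, 0.35} → pass.
TD (methods 1·2): 0.54 vs {0.39, 0.38, 0.27, 0.43, 0.35, 0.25} → pass.
2 of 4 fail.

2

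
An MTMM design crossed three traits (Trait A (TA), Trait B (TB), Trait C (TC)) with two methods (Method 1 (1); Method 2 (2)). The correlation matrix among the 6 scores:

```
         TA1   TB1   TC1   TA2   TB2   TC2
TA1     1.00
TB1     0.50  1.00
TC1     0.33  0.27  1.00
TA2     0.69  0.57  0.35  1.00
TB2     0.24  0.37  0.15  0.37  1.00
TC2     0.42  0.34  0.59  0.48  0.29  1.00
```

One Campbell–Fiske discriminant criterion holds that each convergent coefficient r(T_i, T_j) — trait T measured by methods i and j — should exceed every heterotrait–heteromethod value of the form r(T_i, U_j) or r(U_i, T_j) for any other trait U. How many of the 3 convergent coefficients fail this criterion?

1

Convergent coefficients and their comparison sets:
TA (methods 1·2): 0.69 vs {0.24, 0.57, 0.42, 0.35} → pass.
TB (methods 1·2): 0.37 vs {0.57, 0.24, 0.34, 0.15} → fail.
TC (methods 1·2): 0.59 vs {0.35, 0.42, 0.15, 0.34} → pass.
1 of 3 fail.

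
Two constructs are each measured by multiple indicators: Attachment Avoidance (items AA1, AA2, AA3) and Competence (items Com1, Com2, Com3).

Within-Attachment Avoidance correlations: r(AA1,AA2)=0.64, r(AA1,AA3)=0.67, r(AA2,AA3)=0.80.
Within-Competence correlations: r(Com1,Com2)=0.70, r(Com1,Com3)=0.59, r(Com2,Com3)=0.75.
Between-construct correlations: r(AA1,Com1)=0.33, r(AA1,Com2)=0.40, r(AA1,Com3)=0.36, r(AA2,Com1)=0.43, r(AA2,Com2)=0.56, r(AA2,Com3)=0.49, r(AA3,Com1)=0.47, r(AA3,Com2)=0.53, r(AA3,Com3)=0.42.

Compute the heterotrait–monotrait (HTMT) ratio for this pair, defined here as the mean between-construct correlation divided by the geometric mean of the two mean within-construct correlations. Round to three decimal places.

0.641

Mean heterotrait r = 3.99/9 = 0.4433.
Mean within-AA = 2.11/3 = 0.7033; mean within-Com = 2.04/3 = 0.6800.
Geometric mean = √(0.7033 × 0.6800) = 0.6916.
HTMT = 0.4433 / 0.6916 = 0.641.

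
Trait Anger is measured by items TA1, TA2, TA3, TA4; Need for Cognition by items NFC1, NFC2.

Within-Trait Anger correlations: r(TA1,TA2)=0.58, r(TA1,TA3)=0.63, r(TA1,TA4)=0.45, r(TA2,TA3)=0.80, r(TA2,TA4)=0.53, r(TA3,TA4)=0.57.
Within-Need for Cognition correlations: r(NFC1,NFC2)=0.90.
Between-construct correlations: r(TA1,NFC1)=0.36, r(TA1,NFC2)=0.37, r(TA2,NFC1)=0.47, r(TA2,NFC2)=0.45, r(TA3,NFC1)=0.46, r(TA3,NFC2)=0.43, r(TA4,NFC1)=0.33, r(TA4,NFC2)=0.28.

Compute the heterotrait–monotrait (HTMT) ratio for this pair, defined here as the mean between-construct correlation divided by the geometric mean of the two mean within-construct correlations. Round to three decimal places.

Mean heterotrait r = 3.15/8 = 0.3938.
Mean within-TA = 3.56/6 = 0.5933; mean within-NFC = 0.90/1 = 0.9000.
Geometric mean = √(0.5933 × 0.9000) = 0.7307.
HTMT = 0.3938 / 0.7307 = 0.539.

0.539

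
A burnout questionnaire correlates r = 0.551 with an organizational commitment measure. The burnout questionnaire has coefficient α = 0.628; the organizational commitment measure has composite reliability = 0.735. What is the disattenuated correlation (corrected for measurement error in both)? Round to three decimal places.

r_true = r_obs / √(r_xx · r_yy) = 0.551 / √(0.628 × 0.735) = 0.551 / √0.461580 = 0.551 / 0.6794 ≈ 0.811.

0.811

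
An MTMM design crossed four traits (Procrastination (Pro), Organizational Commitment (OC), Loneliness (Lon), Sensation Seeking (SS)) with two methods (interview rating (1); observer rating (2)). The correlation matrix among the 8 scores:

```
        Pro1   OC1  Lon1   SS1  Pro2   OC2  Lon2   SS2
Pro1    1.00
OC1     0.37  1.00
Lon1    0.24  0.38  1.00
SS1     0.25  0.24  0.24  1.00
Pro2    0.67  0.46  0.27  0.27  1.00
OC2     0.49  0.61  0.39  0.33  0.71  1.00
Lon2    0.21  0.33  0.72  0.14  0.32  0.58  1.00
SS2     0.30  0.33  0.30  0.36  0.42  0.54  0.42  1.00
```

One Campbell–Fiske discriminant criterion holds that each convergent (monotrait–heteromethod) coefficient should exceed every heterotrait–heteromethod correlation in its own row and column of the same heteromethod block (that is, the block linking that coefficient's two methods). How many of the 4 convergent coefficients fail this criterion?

0

Checking each validity diagonal entry against its comparison values:
Pro (methods 1·2): 0.67 vs {0.49, 0.46, 0.21, 0.27, 0.30, 0.27} → pass.
OC (methods 1·2): 0.61 vs {0.46, 0.49, 0.33, 0.39, 0.33, 0.33} → pass.
Lon (methods 1·2): 0.72 vs {0.27, 0.21, 0.39, 0.33, 0.30, 0.14} → pass.
SS (methods 1·2): 0.36 vs {0.27, 0.30, 0.33, 0.33, 0.14, 0.30} → pass.
0 of 4 fail.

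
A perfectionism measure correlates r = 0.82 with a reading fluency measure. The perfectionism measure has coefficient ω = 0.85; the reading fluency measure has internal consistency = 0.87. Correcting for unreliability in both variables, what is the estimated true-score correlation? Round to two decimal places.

0.95

r_true = r_obs / √(r_xx · r_yy) = 0.82 / √(0.85 × 0.87) = 0.82 / √0.7395 = 0.82 / 0.8599 ≈ 0.95.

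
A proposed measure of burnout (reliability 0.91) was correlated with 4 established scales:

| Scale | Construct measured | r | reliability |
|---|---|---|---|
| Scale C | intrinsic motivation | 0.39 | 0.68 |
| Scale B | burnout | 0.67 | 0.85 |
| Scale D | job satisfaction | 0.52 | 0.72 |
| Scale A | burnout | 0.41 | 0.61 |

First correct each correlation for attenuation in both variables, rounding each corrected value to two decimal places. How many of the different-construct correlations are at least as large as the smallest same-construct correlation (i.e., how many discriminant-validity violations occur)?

Disattenuated r (r / √(r_scale · r_new)):
  Scale C (disc): 0.39 / √(0.68·0.91) = 0.50
  Scale B (conv): 0.67 / √(0.85·0.91) = 0.76
  Scale D (disc): 0.52 / √(0.72·0.91) = 0.64
  Scale A (conv): 0.41 / √(0.61·0.91) = 0.55
Smallest convergent = 0.55. Discriminant values: 0.50, 0.64; count ≥ 0.55 → 1.

1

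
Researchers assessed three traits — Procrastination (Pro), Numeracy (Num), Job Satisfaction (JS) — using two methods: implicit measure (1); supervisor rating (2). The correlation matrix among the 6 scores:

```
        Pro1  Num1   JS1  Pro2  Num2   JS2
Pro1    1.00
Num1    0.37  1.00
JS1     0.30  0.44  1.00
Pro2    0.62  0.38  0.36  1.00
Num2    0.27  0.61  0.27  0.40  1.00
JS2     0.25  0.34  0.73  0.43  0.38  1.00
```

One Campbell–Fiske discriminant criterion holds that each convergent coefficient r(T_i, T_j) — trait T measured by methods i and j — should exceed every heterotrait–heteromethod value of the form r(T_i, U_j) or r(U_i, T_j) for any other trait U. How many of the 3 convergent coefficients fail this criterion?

0

Checking each validity diagonal entry against its comparison values:
Pro (methods 1·2): 0.62 vs {0.27, 0.38, 0.25, 0.36} → pass.
Num (methods 1·2): 0.61 vs {0.38, 0.27, 0.34, 0.27} → pass.
JS (methods 1·2): 0.73 vs {0.36, 0.25, 0.27, 0.34} → pass.
0 of 3 fail.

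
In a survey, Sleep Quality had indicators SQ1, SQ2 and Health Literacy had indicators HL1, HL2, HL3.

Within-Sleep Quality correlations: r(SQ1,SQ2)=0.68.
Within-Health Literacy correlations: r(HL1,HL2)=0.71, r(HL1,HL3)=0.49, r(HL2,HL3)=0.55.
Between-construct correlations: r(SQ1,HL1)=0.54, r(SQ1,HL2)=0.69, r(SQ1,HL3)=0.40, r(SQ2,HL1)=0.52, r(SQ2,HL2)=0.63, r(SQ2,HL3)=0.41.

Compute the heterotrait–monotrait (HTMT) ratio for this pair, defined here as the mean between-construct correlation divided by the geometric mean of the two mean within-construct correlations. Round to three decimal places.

0.844

Mean heterotrait r = 3.19/6 = 0.5317.
Mean within-SQ = 0.68/1 = 0.6800; mean within-HL = 1.75/3 = 0.5833.
Geometric mean = √(0.6800 × 0.5833) = 0.6298.
HTMT = 0.5317 / 0.6298 = 0.844.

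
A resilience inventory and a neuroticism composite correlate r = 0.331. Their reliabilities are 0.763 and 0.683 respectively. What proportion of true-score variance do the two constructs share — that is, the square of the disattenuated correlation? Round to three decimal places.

Disattenuated r = 0.331 / √(0.763 × 0.683) = 0.331 / 0.7219 = 0.4585.
Shared true-score variance = 0.4585² = 0.2102 ≈ 0.210.

0.210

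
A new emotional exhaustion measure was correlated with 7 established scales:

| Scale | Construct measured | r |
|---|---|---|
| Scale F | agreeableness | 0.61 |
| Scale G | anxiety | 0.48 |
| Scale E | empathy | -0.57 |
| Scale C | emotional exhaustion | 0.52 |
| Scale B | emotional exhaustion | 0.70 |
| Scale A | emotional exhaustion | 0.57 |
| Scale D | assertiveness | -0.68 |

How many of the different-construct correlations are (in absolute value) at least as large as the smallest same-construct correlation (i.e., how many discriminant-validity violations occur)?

3

Convergent (same construct = emotional exhaustion): Scale C, Scale B, Scale A.
Smallest convergent = 0.52. Discriminant |r|: 0.61, 0.48, 0.57, 0.68; count ≥ 0.52 → 3.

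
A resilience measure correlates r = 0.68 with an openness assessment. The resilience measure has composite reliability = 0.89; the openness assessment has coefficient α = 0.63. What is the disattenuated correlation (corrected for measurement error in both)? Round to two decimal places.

0.91

r_true = r_obs / √(r_xx · r_yy) = 0.68 / √(0.89 × 0.63) = 0.68 / √0.5607 = 0.68 / 0.7488 ≈ 0.91.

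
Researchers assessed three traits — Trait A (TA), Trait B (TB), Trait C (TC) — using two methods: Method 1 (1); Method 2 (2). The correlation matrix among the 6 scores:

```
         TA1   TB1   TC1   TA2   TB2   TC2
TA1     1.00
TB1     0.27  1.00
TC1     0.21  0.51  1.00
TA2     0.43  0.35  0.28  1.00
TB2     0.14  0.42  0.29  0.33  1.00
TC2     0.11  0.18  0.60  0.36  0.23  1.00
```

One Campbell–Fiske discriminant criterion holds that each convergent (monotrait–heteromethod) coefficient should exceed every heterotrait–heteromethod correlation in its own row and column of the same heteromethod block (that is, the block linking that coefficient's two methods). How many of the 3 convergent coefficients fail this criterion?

0

Each convergent coefficient versus the relevant comparison correlations:
TA (methods 1·2): 0.43 vs {0.14, 0.35, 0.11, 0.28} → pass.
TB (methods 1·2): 0.42 vs {0.35, 0.14, 0.18, 0.29} → pass.
TC (methods 1·2): 0.60 vs {0.28, 0.11, 0.29, 0.18} → pass.
0 of 3 fail.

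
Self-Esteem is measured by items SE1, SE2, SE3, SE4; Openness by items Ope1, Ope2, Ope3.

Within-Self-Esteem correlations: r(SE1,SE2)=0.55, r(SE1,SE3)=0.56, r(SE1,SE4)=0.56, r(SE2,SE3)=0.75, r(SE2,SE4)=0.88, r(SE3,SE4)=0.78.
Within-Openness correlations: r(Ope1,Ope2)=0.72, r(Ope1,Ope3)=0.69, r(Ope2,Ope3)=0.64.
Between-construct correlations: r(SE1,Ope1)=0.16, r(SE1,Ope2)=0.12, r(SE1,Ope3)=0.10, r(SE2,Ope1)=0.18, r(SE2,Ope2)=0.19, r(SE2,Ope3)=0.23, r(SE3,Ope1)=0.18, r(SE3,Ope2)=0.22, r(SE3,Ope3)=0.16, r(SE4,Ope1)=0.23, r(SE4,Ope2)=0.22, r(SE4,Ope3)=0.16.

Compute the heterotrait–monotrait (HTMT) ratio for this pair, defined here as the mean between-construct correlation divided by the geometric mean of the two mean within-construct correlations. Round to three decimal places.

Between-construct mean = 2.15/12 = 0.1792.
Mean within-SE = 4.08/6 = 0.6800; mean within-Ope = 2.05/3 = 0.6833.
Geometric mean = √(0.6800 × 0.6833) = 0.6816.
HTMT = 0.1792 / 0.6816 = 0.263.

0.263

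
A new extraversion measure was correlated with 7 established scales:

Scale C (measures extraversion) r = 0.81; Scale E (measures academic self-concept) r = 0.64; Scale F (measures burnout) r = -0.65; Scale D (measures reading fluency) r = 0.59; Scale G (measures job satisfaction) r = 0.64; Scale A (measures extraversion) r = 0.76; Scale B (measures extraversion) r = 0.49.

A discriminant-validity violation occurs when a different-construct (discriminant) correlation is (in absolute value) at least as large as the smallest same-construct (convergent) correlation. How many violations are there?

Convergent (same construct = extraversion): Scale C, Scale A, Scale B.
Smallest convergent = 0.49. Discriminant |r|: 0.64, 0.65, 0.59, 0.64; count ≥ 0.49 → 4.

4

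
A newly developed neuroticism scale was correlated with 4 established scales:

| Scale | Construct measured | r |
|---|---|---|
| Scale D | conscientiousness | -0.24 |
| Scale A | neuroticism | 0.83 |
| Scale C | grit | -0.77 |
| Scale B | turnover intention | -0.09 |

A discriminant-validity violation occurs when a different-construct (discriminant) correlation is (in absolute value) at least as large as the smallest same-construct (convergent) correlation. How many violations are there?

0

Convergent (same construct = neuroticism): Scale A.
Smallest convergent = 0.83. Discriminant |r|: 0.24, 0.77, 0.09; count ≥ 0.83 → 0.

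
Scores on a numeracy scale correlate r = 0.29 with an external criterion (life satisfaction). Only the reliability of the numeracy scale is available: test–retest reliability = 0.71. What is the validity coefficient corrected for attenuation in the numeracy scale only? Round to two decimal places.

Single correction: r_c = r_obs / √r_xx = 0.29 / √0.71 = 0.29 / 0.8426 ≈ 0.34.

0.34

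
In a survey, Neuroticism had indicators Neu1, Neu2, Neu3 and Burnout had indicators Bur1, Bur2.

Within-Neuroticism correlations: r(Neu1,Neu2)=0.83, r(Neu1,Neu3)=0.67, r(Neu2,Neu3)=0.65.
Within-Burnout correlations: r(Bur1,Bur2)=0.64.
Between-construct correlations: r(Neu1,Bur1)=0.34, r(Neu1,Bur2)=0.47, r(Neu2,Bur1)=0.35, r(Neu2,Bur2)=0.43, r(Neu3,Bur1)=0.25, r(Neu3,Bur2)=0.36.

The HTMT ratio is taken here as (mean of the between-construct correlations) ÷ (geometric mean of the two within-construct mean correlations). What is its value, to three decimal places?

Mean between = 2.20/6 = 0.3667.
Mean within-Neu = 2.15/3 = 0.7167; mean within-Bur = 0.64/1 = 0.6400.
Geometric mean = √(0.7167 × 0.6400) = 0.6773.
HTMT = 0.3667 / 0.6773 = 0.541.

0.541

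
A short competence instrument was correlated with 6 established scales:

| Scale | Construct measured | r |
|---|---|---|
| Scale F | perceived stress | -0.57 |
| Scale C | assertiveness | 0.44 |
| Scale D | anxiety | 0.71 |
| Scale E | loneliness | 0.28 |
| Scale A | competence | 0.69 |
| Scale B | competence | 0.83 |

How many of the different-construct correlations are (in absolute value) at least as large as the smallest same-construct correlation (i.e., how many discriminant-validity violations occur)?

1

Convergent (same construct = competence): Scale A, Scale B.
Smallest convergent = 0.69. Discriminant |r|: 0.57, 0.44, 0.71, 0.28; count ≥ 0.69 → 1.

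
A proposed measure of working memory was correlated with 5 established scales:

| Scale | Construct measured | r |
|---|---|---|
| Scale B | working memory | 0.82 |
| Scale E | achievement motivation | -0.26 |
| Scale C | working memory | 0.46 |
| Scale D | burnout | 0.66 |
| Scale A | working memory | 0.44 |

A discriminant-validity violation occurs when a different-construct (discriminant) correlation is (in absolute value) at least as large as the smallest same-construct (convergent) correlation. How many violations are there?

1

Convergent (same construct = working memory): Scale B, Scale C, Scale A.
Smallest convergent = 0.44. Discriminant |r|: 0.26, 0.66; count ≥ 0.44 → 1.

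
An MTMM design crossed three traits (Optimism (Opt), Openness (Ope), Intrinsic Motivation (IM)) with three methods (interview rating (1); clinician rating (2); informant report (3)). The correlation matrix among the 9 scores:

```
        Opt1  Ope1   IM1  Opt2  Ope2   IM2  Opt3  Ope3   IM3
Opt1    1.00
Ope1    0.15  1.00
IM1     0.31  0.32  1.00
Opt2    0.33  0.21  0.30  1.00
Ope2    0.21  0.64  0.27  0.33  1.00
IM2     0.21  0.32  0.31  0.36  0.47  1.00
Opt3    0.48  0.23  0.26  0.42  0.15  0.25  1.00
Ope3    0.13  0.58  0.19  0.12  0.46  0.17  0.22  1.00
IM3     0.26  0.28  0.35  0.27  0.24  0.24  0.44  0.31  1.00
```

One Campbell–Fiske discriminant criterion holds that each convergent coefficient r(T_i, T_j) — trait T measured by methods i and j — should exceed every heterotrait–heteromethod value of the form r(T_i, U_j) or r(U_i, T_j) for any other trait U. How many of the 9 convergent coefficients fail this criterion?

2

Convergent coefficients and their comparison sets:
Opt (methods 1·2): 0.33 vs {0.21, 0.21, 0.21, 0.30} → pass.
Opt (methods 1·3): 0.48 vs {0.13, 0.23, 0.26, 0.26} → pass.
Opt (methods 2·3): 0.42 vs {0.12, 0.15, 0.27, 0.25} → pass.
Ope (methods 1·2): 0.64 vs {0.21, 0.21, 0.32, 0.27} → pass.
Ope (methods 1·3): 0.58 vs {0.23, 0.13, 0.28, 0.19} → pass.
Ope (methods 2·3): 0.46 vs {0.15, 0.12, 0.24, 0.17} → pass.
IM (methods 1·2): 0.31 vs {0.30, 0.21, 0.27, 0.32} → fail.
IM (methods 1·3): 0.35 vs {0.26, 0.26, 0.19, 0.28} → pass.
IM (methods 2·3): 0.24 vs {0.25, 0.27, 0.17, 0.24} → fail.
2 of 9 fail.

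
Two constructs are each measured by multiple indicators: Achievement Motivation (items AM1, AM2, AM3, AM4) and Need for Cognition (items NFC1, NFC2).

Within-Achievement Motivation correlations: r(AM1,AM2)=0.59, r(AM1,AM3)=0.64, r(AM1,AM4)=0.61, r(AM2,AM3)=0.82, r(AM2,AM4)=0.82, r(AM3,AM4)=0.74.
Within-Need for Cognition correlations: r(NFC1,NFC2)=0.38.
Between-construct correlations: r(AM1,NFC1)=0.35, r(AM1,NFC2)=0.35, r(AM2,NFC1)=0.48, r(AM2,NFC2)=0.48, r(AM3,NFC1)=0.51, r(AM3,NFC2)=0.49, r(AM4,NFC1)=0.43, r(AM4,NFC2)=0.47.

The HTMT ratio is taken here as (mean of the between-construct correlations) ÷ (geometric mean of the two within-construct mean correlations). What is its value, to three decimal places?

0.861

Mean between = 3.56/8 = 0.4450.
Mean within-AM = 4.22/6 = 0.7033; mean within-NFC = 0.38/1 = 0.3800.
Geometric mean = √(0.7033 × 0.3800) = 0.5170.
HTMT = 0.4450 / 0.5170 = 0.861.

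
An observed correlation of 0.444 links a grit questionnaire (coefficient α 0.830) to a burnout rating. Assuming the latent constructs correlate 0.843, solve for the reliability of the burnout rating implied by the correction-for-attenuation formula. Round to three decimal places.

0.334

r_true = r_obs / √(r_xx · r_yy) ⇒ 0.843 = 0.444 / √(0.830 · r_yy).
√(0.830 · r_yy) = 0.444 / 0.843 = 0.5267; 0.830 · r_yy = 0.2774; r_yy = 0.2774 / 0.830 ≈ 0.334.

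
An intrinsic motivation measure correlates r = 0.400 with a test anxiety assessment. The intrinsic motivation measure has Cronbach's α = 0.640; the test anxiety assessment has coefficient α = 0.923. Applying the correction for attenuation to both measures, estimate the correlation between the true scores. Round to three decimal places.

0.520

r_true = r_obs / √(r_xx · r_yy) = 0.400 / √(0.640 × 0.923) = 0.400 / √0.590720 = 0.400 / 0.7686 ≈ 0.520.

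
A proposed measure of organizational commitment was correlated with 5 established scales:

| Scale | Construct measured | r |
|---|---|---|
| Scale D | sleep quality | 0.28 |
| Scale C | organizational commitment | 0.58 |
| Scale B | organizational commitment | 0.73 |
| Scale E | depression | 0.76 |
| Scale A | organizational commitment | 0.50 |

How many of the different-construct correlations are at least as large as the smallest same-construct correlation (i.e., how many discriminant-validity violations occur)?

1

Convergent (same construct = organizational commitment): Scale C, Scale B, Scale A.
Smallest convergent = 0.50. Discriminant values: 0.28, 0.76; count ≥ 0.50 → 1.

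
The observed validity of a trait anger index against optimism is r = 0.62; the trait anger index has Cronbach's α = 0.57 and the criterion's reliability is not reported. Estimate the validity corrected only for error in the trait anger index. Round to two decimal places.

0.82

Single correction: r_c = r_obs / √r_xx = 0.62 / √0.57 = 0.62 / 0.7550 ≈ 0.82.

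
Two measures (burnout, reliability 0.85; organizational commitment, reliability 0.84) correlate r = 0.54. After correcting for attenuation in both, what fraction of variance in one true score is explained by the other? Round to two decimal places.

Disattenuated r = 0.54 / √(0.85 × 0.84) = 0.54 / 0.8450 = 0.6391.
Shared true-score variance = 0.6391² = 0.4084 ≈ 0.41.

0.41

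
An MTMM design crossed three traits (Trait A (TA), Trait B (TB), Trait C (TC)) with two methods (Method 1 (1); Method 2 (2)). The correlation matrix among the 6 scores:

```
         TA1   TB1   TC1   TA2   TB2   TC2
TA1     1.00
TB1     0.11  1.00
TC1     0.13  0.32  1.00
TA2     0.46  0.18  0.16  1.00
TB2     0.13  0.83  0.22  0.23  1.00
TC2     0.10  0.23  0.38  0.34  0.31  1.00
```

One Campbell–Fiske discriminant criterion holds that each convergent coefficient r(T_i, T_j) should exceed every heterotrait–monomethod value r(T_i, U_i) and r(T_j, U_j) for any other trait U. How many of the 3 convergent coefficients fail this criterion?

Checking each validity diagonal entry against its comparison values:
TA (methods 1·2): 0.46 vs {0.11, 0.23, 0.13, 0.34} → pass.
TB (methods 1·2): 0.83 vs {0.11, 0.23, 0.32, 0.31} → pass.
TC (methods 1·2): 0.38 vs {0.13, 0.34, 0.32, 0.31} → pass.
0 of 3 fail.

0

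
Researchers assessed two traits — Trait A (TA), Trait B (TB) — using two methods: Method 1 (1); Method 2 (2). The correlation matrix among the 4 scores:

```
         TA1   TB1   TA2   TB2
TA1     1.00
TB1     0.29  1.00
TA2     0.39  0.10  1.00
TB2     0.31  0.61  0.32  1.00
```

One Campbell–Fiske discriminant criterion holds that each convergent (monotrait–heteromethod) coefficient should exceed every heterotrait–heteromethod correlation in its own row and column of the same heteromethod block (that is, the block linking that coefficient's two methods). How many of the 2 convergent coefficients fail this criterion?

Checking each validity diagonal entry against its comparison values:
TA (methods 1·2): 0.39 vs {0.31, 0.10} → pass.
TB (methods 1·2): 0.61 vs {0.10, 0.31} → pass.
0 of 2 fail.

0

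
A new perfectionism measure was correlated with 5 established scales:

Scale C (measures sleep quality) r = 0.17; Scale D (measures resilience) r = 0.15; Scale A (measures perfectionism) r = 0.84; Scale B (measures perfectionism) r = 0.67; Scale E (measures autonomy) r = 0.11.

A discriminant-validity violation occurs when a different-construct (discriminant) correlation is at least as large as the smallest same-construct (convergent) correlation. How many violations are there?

0

Convergent (same construct = perfectionism): Scale A, Scale B.
Smallest convergent = 0.67. Discriminant values: 0.17, 0.15, 0.11; count ≥ 0.67 → 0.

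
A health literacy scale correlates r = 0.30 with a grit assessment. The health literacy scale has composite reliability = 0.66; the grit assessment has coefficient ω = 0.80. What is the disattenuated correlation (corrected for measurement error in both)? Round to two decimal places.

r_true = r_obs / √(r_xx · r_yy) = 0.30 / √(0.66 × 0.80) = 0.30 / √0.5280 = 0.30 / 0.7266 ≈ 0.41.

0.41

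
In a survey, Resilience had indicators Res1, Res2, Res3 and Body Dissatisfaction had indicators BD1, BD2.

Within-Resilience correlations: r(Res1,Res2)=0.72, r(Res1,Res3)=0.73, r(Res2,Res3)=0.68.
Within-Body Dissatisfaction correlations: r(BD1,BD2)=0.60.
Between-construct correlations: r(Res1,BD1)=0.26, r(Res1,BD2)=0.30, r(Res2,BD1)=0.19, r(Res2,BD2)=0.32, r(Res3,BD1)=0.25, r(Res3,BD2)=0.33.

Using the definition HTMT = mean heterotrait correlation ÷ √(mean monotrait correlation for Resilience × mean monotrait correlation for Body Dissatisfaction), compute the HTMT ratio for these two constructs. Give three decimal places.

0.421

Between-construct mean = 1.65/6 = 0.2750.
Mean within-Res = 2.13/3 = 0.7100; mean within-BD = 0.60/1 = 0.6000.
Geometric mean = √(0.7100 × 0.6000) = 0.6527.
HTMT = 0.2750 / 0.6527 = 0.421.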